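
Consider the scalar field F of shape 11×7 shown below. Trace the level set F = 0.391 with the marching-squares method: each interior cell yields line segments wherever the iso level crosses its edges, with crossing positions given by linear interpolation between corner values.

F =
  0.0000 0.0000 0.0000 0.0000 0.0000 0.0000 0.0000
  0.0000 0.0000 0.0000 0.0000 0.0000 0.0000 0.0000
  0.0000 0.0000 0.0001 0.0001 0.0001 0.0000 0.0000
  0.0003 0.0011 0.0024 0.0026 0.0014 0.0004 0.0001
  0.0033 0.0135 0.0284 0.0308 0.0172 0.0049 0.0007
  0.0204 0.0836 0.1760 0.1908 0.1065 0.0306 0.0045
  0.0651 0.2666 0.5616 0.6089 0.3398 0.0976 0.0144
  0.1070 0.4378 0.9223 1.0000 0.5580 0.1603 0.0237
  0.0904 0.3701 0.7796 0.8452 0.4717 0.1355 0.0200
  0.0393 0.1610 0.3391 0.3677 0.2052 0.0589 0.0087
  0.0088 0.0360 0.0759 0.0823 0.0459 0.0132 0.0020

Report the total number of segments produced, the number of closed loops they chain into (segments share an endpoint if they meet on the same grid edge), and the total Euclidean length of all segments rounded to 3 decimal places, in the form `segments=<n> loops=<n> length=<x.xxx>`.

segments=14 loops=1 length=10.928

cell (5,1): code 0100 → (5.558,2.000)–(6.000,1.422)
cell (5,2): code 1100 → (5.479,3.000)–(5.558,2.000)
cell (5,3): code 1000 → (6.000,3.810)–(5.479,3.000)
cell (6,0): code 0100 → (6.727,1.000)–(7.000,0.859)
cell (6,1): code 1110 → (6.000,1.422)–(6.727,1.000)
cell (6,3): code 1101 → (6.235,4.000)–(6.000,3.810)
cell (6,4): code 1000 → (7.000,4.420)–(6.235,4.000)
cell (7,0): code 0010 → (7.000,0.859)–(7.691,1.000)
cell (7,1): code 0111 → (7.691,1.000)–(8.000,1.051)
cell (7,4): code 1001 → (8.000,4.240)–(7.000,4.420)
cell (8,1): code 0010 → (8.000,1.051)–(8.882,2.000)
cell (8,2): code 0011 → (8.882,2.000)–(8.951,3.000)
cell (8,3): code 0011 → (8.951,3.000)–(8.303,4.000)
cell (8,4): code 0001 → (8.303,4.000)–(8.000,4.240)
total: 14 segments, chained into 1 closed loop(s), length Σ = 10.928038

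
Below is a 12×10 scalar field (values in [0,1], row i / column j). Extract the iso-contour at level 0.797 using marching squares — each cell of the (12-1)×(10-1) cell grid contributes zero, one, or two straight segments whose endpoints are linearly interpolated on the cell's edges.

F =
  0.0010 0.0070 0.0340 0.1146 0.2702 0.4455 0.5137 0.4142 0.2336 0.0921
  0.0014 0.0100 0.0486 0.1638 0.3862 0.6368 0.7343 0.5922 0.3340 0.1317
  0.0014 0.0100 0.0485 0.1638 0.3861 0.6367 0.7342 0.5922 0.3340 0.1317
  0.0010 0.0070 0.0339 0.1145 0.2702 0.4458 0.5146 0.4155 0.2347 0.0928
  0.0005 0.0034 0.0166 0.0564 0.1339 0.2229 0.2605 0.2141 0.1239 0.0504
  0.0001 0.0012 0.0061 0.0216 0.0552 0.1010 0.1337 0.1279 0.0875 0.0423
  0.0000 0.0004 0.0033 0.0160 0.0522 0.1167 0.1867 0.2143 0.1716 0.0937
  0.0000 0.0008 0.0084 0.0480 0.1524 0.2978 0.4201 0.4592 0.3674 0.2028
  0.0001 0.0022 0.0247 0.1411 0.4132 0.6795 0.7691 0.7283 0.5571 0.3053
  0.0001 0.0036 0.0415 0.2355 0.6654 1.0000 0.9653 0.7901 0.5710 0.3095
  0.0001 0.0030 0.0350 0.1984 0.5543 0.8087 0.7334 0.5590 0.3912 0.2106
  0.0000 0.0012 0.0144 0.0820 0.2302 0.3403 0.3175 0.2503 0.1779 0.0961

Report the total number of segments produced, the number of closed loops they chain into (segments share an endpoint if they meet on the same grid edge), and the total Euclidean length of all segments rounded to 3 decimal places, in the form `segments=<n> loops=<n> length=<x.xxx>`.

segments=8 loops=1 length=6.638

cell (8,4): code 0100 → (8.367,5.000)–(9.000,4.393)
cell (8,5): code 1100 → (8.142,6.000)–(8.367,5.000)
cell (8,6): code 1000 → (9.000,6.961)–(8.142,6.000)
cell (9,4): code 0110 → (9.000,4.393)–(10.000,4.954)
cell (9,5): code 1011 → (10.000,5.155)–(9.726,6.000)
cell (9,6): code 0001 → (9.726,6.000)–(9.000,6.961)
cell (10,4): code 0010 → (10.000,4.954)–(10.025,5.000)
cell (10,5): code 0001 → (10.025,5.000)–(10.000,5.155)
total: 8 segments, chained into 1 closed loop(s), length Σ = 6.637967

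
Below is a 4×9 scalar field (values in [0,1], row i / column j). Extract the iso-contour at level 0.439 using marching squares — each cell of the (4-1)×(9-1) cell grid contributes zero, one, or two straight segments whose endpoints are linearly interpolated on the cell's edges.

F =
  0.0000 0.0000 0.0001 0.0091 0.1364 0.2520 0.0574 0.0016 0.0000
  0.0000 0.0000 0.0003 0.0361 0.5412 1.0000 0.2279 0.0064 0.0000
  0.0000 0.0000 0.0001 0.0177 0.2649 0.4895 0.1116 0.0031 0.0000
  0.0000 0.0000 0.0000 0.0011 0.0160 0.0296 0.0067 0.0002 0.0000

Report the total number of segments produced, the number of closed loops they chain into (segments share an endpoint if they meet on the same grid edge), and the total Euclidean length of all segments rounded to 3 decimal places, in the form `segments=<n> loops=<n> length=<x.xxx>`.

segments=8 loops=1 length=5.491

cell (0,3): code 0100 → (0.748,4.000)–(1.000,3.798)
cell (0,4): code 1100 → (0.250,5.000)–(0.748,4.000)
cell (0,5): code 1000 → (1.000,5.727)–(0.250,5.000)
cell (1,3): code 0010 → (1.000,3.798)–(1.370,4.000)
cell (1,4): code 0111 → (1.370,4.000)–(2.000,4.775)
cell (1,5): code 1001 → (2.000,5.134)–(1.000,5.727)
cell (2,4): code 0010 → (2.000,4.775)–(2.110,5.000)
cell (2,5): code 0001 → (2.110,5.000)–(2.000,5.134)
total: 8 segments, chained into 1 closed loop(s), length Σ = 5.491047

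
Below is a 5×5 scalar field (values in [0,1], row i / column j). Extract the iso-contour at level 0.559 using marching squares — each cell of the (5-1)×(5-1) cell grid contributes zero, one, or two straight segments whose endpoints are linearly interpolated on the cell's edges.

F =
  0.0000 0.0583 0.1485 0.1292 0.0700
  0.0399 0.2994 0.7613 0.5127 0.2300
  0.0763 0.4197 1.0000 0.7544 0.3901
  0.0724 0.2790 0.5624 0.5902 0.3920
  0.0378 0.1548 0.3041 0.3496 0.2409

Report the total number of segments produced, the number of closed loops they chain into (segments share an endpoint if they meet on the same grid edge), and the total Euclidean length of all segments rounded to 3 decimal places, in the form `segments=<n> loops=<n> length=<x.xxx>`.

segments=10 loops=1 length=7.261

cell (0,1): code 0100 → (0.670,2.000)–(1.000,1.562)
cell (0,2): code 1000 → (1.000,2.814)–(0.670,2.000)
cell (1,1): code 0110 → (1.000,1.562)–(2.000,1.240)
cell (1,2): code 1101 → (1.192,3.000)–(1.000,2.814)
cell (1,3): code 1000 → (2.000,3.536)–(1.192,3.000)
cell (2,1): code 0110 → (2.000,1.240)–(3.000,1.988)
cell (2,3): code 1001 → (3.000,3.157)–(2.000,3.536)
cell (3,1): code 0010 → (3.000,1.988)–(3.013,2.000)
cell (3,2): code 0011 → (3.013,2.000)–(3.130,3.000)
cell (3,3): code 0001 → (3.130,3.000)–(3.000,3.157)
total: 10 segments, chained into 1 closed loop(s), length Σ = 7.261240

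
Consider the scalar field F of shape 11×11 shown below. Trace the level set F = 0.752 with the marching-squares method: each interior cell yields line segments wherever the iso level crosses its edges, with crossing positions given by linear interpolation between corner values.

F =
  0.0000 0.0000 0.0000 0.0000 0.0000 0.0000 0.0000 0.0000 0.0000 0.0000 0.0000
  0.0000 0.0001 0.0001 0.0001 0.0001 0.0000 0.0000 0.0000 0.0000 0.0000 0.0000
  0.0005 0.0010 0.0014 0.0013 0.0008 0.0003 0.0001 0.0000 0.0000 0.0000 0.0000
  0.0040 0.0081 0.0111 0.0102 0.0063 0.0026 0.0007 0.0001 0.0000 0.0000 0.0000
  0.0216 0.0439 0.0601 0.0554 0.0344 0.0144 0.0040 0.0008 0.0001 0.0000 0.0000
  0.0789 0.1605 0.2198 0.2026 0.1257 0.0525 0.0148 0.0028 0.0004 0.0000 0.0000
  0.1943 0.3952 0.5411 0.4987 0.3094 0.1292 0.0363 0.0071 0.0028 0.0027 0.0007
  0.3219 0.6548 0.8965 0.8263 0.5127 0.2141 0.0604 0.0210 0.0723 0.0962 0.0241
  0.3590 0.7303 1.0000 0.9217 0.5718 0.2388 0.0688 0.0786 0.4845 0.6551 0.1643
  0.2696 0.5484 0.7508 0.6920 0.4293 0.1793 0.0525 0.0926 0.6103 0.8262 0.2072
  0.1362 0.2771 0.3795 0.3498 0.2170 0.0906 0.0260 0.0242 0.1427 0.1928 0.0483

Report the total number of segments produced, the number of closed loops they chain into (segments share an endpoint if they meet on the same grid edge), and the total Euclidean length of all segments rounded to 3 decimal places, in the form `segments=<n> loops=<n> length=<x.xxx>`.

segments=12 loops=2 length=8.953

cell (6,1): code 0100 → (6.593,2.000)–(7.000,1.402)
cell (6,2): code 1100 → (6.773,3.000)–(6.593,2.000)
cell (6,3): code 1000 → (7.000,3.237)–(6.773,3.000)
cell (7,1): code 0110 → (7.000,1.402)–(8.000,1.080)
cell (7,3): code 1001 → (8.000,3.485)–(7.000,3.237)
cell (8,1): code 0010 → (8.000,1.080)–(8.995,2.000)
cell (8,2): code 0011 → (8.995,2.000)–(8.739,3.000)
cell (8,3): code 0001 → (8.739,3.000)–(8.000,3.485)
cell (8,8): code 0100 → (8.566,9.000)–(9.000,8.656)
cell (8,9): code 1000 → (9.000,9.120)–(8.566,9.000)
cell (9,8): code 0010 → (9.000,8.656)–(9.117,9.000)
cell (9,9): code 0001 → (9.117,9.000)–(9.000,9.120)
total: 12 segments, chained into 2 closed loop(s), length Σ = 8.952837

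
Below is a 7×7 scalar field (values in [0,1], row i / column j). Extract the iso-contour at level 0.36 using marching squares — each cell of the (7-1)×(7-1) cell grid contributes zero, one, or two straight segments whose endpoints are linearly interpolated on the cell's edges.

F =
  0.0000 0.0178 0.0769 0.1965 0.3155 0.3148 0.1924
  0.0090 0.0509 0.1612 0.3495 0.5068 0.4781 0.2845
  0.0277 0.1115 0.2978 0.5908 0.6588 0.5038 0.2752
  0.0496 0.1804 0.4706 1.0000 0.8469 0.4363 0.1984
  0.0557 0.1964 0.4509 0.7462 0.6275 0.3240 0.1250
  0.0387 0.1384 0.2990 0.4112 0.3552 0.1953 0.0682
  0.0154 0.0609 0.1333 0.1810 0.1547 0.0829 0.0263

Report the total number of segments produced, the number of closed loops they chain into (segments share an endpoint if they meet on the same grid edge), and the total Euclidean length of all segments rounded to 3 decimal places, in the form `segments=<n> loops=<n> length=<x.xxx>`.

segments=18 loops=1 length=14.006

cell (0,3): code 0100 → (0.233,4.000)–(1.000,3.067)
cell (0,4): code 1100 → (0.277,5.000)–(0.233,4.000)
cell (0,5): code 1000 → (1.000,5.610)–(0.277,5.000)
cell (1,2): code 0100 → (1.044,3.000)–(2.000,2.212)
cell (1,3): code 1110 → (1.000,3.067)–(1.044,3.000)
cell (1,5): code 1001 → (2.000,5.629)–(1.000,5.610)
cell (2,1): code 0100 → (2.360,2.000)–(3.000,1.619)
cell (2,2): code 1110 → (2.000,2.212)–(2.360,2.000)
cell (2,5): code 1001 → (3.000,5.321)–(2.000,5.629)
cell (3,1): code 0110 → (3.000,1.619)–(4.000,1.643)
cell (3,4): code 1011 → (4.000,4.881)–(3.679,5.000)
cell (3,5): code 0001 → (3.679,5.000)–(3.000,5.321)
cell (4,1): code 0010 → (4.000,1.643)–(4.598,2.000)
cell (4,2): code 0111 → (4.598,2.000)–(5.000,2.544)
cell (4,3): code 1011 → (5.000,3.914)–(4.982,4.000)
cell (4,4): code 0001 → (4.982,4.000)–(4.000,4.881)
cell (5,2): code 0010 → (5.000,2.544)–(5.222,3.000)
cell (5,3): code 0001 → (5.222,3.000)–(5.000,3.914)
total: 18 segments, chained into 1 closed loop(s), length Σ = 14.005702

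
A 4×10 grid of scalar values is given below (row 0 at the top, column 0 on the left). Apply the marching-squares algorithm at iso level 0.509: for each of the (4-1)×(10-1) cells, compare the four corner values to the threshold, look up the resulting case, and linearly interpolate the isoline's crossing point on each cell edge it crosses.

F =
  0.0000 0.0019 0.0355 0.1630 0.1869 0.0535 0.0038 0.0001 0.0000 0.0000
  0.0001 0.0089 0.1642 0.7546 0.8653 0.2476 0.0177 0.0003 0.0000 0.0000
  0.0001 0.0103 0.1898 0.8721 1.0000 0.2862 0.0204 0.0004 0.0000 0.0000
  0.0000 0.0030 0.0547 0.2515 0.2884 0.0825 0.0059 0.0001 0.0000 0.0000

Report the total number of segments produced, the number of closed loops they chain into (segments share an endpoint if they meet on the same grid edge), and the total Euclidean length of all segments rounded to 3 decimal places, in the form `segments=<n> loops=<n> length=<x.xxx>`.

cell (0,2): code 0100 → (0.585,3.000)–(1.000,2.584)
cell (0,3): code 1100 → (0.475,4.000)–(0.585,3.000)
cell (0,4): code 1000 → (1.000,4.577)–(0.475,4.000)
cell (1,2): code 0110 → (1.000,2.584)–(2.000,2.468)
cell (1,4): code 1001 → (2.000,4.688)–(1.000,4.577)
cell (2,2): code 0010 → (2.000,2.468)–(2.585,3.000)
cell (2,3): code 0011 → (2.585,3.000)–(2.690,4.000)
cell (2,4): code 0001 → (2.690,4.000)–(2.000,4.688)
total: 8 segments, chained into 1 closed loop(s), length Σ = 7.157401

segments=8 loops=1 length=7.157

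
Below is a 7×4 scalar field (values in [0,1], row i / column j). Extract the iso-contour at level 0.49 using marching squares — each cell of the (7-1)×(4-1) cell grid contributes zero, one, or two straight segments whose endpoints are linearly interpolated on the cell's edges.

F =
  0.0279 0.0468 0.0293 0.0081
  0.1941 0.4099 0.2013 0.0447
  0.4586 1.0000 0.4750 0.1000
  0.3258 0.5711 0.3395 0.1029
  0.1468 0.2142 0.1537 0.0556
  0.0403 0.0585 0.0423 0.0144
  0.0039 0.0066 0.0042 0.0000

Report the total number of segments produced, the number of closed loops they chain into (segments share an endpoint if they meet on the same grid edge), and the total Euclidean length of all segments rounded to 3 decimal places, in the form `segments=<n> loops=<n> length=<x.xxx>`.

segments=6 loops=1 length=5.747

cell (1,0): code 0100 → (1.136,1.000)–(2.000,0.058)
cell (1,1): code 1000 → (2.000,1.971)–(1.136,1.000)
cell (2,0): code 0110 → (2.000,0.058)–(3.000,0.669)
cell (2,1): code 1001 → (3.000,1.350)–(2.000,1.971)
cell (3,0): code 0010 → (3.000,0.669)–(3.227,1.000)
cell (3,1): code 0001 → (3.227,1.000)–(3.000,1.350)
total: 6 segments, chained into 1 closed loop(s), length Σ = 5.746614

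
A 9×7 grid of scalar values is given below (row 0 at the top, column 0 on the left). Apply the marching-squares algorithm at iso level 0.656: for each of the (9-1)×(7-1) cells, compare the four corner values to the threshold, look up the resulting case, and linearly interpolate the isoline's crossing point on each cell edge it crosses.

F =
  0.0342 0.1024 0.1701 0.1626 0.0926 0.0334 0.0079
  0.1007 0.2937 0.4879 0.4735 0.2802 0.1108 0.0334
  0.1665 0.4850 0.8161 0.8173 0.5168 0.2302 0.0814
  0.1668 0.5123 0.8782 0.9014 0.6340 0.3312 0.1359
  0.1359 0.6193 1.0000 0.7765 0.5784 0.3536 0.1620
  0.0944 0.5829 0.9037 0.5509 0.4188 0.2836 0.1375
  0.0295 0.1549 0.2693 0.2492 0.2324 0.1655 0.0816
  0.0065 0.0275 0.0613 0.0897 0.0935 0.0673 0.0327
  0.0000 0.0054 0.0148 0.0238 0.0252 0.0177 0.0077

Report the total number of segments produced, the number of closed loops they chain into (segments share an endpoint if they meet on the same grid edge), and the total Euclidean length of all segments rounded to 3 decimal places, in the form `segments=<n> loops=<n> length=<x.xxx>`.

segments=12 loops=1 length=10.607

cell (1,1): code 0100 → (1.512,2.000)–(2.000,1.516)
cell (1,2): code 1100 → (1.531,3.000)–(1.512,2.000)
cell (1,3): code 1000 → (2.000,3.537)–(1.531,3.000)
cell (2,1): code 0110 → (2.000,1.516)–(3.000,1.393)
cell (2,3): code 1001 → (3.000,3.918)–(2.000,3.537)
cell (3,1): code 0110 → (3.000,1.393)–(4.000,1.096)
cell (3,3): code 1001 → (4.000,3.608)–(3.000,3.918)
cell (4,1): code 0110 → (4.000,1.096)–(5.000,1.228)
cell (4,2): code 1011 → (5.000,2.702)–(4.534,3.000)
cell (4,3): code 0001 → (4.534,3.000)–(4.000,3.608)
cell (5,1): code 0010 → (5.000,1.228)–(5.390,2.000)
cell (5,2): code 0001 → (5.390,2.000)–(5.000,2.702)
total: 12 segments, chained into 1 closed loop(s), length Σ = 10.607123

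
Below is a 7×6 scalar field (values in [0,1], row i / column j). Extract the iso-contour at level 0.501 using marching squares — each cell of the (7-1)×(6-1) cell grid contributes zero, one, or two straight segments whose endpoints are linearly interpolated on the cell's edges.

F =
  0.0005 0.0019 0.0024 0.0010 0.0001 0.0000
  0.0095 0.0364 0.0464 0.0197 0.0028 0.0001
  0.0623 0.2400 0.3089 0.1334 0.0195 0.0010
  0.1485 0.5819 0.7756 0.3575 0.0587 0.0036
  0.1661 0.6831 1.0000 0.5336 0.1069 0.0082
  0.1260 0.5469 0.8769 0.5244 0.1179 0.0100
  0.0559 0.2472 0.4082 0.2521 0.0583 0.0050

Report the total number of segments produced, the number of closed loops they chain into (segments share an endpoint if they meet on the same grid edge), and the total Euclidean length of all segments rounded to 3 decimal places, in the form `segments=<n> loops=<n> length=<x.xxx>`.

segments=12 loops=1 length=9.084

cell (2,0): code 0100 → (2.763,1.000)–(3.000,0.813)
cell (2,1): code 1100 → (2.412,2.000)–(2.763,1.000)
cell (2,2): code 1000 → (3.000,2.657)–(2.412,2.000)
cell (3,0): code 0110 → (3.000,0.813)–(4.000,0.648)
cell (3,2): code 1101 → (3.815,3.000)–(3.000,2.657)
cell (3,3): code 1000 → (4.000,3.076)–(3.815,3.000)
cell (4,0): code 0110 → (4.000,0.648)–(5.000,0.891)
cell (4,3): code 1001 → (5.000,3.058)–(4.000,3.076)
cell (5,0): code 0010 → (5.000,0.891)–(5.153,1.000)
cell (5,1): code 0011 → (5.153,1.000)–(5.802,2.000)
cell (5,2): code 0011 → (5.802,2.000)–(5.086,3.000)
cell (5,3): code 0001 → (5.086,3.000)–(5.000,3.058)
total: 12 segments, chained into 1 closed loop(s), length Σ = 9.084099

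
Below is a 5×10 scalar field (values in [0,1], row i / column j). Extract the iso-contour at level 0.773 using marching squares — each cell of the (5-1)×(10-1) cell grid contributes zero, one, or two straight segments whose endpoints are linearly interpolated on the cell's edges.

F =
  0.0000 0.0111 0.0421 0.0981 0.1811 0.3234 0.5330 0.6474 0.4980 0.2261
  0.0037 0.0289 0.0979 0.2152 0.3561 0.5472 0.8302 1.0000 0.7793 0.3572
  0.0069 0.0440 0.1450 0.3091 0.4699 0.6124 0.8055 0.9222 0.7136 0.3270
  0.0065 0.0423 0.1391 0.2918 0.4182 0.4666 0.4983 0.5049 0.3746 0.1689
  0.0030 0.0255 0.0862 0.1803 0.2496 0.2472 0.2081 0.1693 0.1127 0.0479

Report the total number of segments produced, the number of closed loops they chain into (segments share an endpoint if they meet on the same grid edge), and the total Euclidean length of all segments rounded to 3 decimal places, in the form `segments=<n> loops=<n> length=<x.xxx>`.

segments=10 loops=1 length=6.656

cell (0,5): code 0100 → (0.808,6.000)–(1.000,5.798)
cell (0,6): code 1100 → (0.356,7.000)–(0.808,6.000)
cell (0,7): code 1100 → (0.978,8.000)–(0.356,7.000)
cell (0,8): code 1000 → (1.000,8.015)–(0.978,8.000)
cell (1,5): code 0110 → (1.000,5.798)–(2.000,5.832)
cell (1,7): code 1011 → (2.000,7.715)–(1.096,8.000)
cell (1,8): code 0001 → (1.096,8.000)–(1.000,8.015)
cell (2,5): code 0010 → (2.000,5.832)–(2.106,6.000)
cell (2,6): code 0011 → (2.106,6.000)–(2.358,7.000)
cell (2,7): code 0001 → (2.358,7.000)–(2.000,7.715)
total: 10 segments, chained into 1 closed loop(s), length Σ = 6.655614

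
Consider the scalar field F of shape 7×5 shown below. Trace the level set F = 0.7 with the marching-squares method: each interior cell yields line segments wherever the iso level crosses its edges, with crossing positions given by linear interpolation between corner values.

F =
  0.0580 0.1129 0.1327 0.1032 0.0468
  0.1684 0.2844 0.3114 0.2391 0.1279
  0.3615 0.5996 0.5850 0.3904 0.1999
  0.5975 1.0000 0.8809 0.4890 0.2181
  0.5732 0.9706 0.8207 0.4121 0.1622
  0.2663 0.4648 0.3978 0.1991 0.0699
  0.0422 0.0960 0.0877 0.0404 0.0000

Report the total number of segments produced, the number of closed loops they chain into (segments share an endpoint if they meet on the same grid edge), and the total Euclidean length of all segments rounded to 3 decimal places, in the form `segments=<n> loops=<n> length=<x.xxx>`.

cell (2,0): code 0100 → (2.251,1.000)–(3.000,0.255)
cell (2,1): code 1100 → (2.389,2.000)–(2.251,1.000)
cell (2,2): code 1000 → (3.000,2.462)–(2.389,2.000)
cell (3,0): code 0110 → (3.000,0.255)–(4.000,0.319)
cell (3,2): code 1001 → (4.000,2.295)–(3.000,2.462)
cell (4,0): code 0010 → (4.000,0.319)–(4.535,1.000)
cell (4,1): code 0011 → (4.535,1.000)–(4.285,2.000)
cell (4,2): code 0001 → (4.285,2.000)–(4.000,2.295)
total: 8 segments, chained into 1 closed loop(s), length Σ = 7.155525

segments=8 loops=1 length=7.156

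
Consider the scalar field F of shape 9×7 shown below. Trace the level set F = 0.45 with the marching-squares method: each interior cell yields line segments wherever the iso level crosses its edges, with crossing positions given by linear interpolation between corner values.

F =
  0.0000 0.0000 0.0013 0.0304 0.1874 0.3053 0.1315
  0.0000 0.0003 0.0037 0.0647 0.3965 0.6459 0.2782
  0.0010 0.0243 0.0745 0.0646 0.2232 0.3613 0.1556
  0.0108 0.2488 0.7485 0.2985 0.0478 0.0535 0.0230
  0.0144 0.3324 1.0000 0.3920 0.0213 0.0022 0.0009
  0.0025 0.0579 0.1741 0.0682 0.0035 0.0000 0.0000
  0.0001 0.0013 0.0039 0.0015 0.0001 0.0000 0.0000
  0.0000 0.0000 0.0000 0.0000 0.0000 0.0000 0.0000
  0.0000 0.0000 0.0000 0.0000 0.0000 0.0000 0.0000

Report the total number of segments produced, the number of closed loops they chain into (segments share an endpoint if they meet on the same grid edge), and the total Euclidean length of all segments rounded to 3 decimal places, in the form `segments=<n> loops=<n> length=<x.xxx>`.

segments=10 loops=2 length=9.450

cell (0,4): code 0100 → (0.425,5.000)–(1.000,4.215)
cell (0,5): code 1000 → (1.000,5.533)–(0.425,5.000)
cell (1,4): code 0010 → (1.000,4.215)–(1.688,5.000)
cell (1,5): code 0001 → (1.688,5.000)–(1.000,5.533)
cell (2,1): code 0100 → (2.557,2.000)–(3.000,1.403)
cell (2,2): code 1000 → (3.000,2.663)–(2.557,2.000)
cell (3,1): code 0110 → (3.000,1.403)–(4.000,1.176)
cell (3,2): code 1001 → (4.000,2.905)–(3.000,2.663)
cell (4,1): code 0010 → (4.000,1.176)–(4.666,2.000)
cell (4,2): code 0001 → (4.666,2.000)–(4.000,2.905)
total: 10 segments, chained into 2 closed loop(s), length Σ = 9.450260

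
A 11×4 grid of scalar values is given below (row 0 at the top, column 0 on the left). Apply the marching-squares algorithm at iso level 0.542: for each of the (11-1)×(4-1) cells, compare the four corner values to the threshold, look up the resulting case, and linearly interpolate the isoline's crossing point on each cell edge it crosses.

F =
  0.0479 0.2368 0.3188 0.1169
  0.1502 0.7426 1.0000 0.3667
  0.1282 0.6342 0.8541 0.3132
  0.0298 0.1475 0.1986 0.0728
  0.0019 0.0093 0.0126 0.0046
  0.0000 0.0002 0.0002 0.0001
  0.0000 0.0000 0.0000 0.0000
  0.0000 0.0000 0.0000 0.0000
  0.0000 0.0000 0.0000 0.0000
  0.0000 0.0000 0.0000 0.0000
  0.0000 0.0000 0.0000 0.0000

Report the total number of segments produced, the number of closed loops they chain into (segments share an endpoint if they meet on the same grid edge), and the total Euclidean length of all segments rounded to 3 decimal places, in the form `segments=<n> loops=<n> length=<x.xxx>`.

cell (0,0): code 0100 → (0.603,1.000)–(1.000,0.661)
cell (0,1): code 1100 → (0.328,2.000)–(0.603,1.000)
cell (0,2): code 1000 → (1.000,2.723)–(0.328,2.000)
cell (1,0): code 0110 → (1.000,0.661)–(2.000,0.818)
cell (1,2): code 1001 → (2.000,2.577)–(1.000,2.723)
cell (2,0): code 0010 → (2.000,0.818)–(2.189,1.000)
cell (2,1): code 0011 → (2.189,1.000)–(2.476,2.000)
cell (2,2): code 0001 → (2.476,2.000)–(2.000,2.577)
total: 8 segments, chained into 1 closed loop(s), length Σ = 6.620265

segments=8 loops=1 length=6.620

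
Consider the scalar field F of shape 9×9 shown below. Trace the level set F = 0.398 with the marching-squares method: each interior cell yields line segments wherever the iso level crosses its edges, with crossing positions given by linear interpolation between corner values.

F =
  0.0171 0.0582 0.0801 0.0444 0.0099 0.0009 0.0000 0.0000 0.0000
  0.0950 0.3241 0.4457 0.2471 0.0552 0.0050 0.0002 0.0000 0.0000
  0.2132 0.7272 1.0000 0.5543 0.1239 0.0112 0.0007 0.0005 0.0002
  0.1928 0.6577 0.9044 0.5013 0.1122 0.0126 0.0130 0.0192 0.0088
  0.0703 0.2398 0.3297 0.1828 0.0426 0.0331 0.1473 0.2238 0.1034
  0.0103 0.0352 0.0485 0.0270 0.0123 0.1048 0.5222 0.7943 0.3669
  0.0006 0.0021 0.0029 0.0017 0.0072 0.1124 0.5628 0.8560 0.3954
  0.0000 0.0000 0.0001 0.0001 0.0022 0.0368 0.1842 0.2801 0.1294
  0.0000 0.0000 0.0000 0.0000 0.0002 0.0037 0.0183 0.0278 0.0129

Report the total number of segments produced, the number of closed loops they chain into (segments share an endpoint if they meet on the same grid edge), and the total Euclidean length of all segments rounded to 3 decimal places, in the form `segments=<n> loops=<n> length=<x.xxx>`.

cell (0,1): code 0100 → (0.870,2.000)–(1.000,1.608)
cell (0,2): code 1000 → (1.000,2.240)–(0.870,2.000)
cell (1,0): code 0100 → (1.183,1.000)–(2.000,0.360)
cell (1,1): code 1110 → (1.000,1.608)–(1.183,1.000)
cell (1,2): code 1101 → (1.491,3.000)–(1.000,2.240)
cell (1,3): code 1000 → (2.000,3.363)–(1.491,3.000)
cell (2,0): code 0110 → (2.000,0.360)–(3.000,0.441)
cell (2,3): code 1001 → (3.000,3.265)–(2.000,3.363)
cell (3,0): code 0010 → (3.000,0.441)–(3.621,1.000)
cell (3,1): code 0011 → (3.621,1.000)–(3.881,2.000)
cell (3,2): code 0011 → (3.881,2.000)–(3.324,3.000)
cell (3,3): code 0001 → (3.324,3.000)–(3.000,3.265)
cell (4,5): code 0100 → (4.669,6.000)–(5.000,5.702)
cell (4,6): code 1100 → (4.305,7.000)–(4.669,6.000)
cell (4,7): code 1000 → (5.000,7.927)–(4.305,7.000)
cell (5,5): code 0110 → (5.000,5.702)–(6.000,5.634)
cell (5,7): code 1001 → (6.000,7.994)–(5.000,7.927)
cell (6,5): code 0010 → (6.000,5.634)–(6.435,6.000)
cell (6,6): code 0011 → (6.435,6.000)–(6.795,7.000)
cell (6,7): code 0001 → (6.795,7.000)–(6.000,7.994)
total: 20 segments, chained into 2 closed loop(s), length Σ = 16.906995

segments=20 loops=2 length=16.907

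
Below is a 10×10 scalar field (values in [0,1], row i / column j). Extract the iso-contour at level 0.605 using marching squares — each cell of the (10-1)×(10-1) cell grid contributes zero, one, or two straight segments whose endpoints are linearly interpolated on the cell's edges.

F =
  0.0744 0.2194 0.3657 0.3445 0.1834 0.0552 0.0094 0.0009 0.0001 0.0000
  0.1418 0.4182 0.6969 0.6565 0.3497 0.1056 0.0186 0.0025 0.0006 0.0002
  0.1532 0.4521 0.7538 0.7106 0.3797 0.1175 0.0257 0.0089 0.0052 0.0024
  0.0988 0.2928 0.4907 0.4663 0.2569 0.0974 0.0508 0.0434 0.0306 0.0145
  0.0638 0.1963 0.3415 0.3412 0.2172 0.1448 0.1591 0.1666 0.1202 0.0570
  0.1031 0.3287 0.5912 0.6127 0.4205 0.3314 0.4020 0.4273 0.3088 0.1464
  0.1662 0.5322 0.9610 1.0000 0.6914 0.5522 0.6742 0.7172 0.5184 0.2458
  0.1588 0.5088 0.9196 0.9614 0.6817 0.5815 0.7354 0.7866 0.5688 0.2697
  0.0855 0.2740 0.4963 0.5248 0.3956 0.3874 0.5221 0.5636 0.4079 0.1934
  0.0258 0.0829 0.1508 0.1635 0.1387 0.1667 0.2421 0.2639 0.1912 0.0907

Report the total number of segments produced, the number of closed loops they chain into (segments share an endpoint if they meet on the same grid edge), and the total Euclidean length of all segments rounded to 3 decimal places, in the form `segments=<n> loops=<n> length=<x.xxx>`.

cell (0,1): code 0100 → (0.723,2.000)–(1.000,1.670)
cell (0,2): code 1100 → (0.835,3.000)–(0.723,2.000)
cell (0,3): code 1000 → (1.000,3.168)–(0.835,3.000)
cell (1,1): code 0110 → (1.000,1.670)–(2.000,1.507)
cell (1,3): code 1001 → (2.000,3.319)–(1.000,3.168)
cell (2,1): code 0010 → (2.000,1.507)–(2.566,2.000)
cell (2,2): code 0011 → (2.566,2.000)–(2.432,3.000)
cell (2,3): code 0001 → (2.432,3.000)–(2.000,3.319)
cell (4,2): code 0100 → (4.972,3.000)–(5.000,2.642)
cell (4,3): code 1000 → (5.000,3.040)–(4.972,3.000)
cell (5,1): code 0100 → (5.037,2.000)–(6.000,1.170)
cell (5,2): code 1110 → (5.000,2.642)–(5.037,2.000)
cell (5,3): code 1101 → (5.681,4.000)–(5.000,3.040)
cell (5,4): code 1000 → (6.000,4.621)–(5.681,4.000)
cell (5,5): code 0100 → (5.746,6.000)–(6.000,5.433)
cell (5,6): code 1100 → (5.613,7.000)–(5.746,6.000)
cell (5,7): code 1000 → (6.000,7.564)–(5.613,7.000)
cell (6,1): code 0110 → (6.000,1.170)–(7.000,1.234)
cell (6,4): code 1001 → (7.000,4.765)–(6.000,4.621)
cell (6,5): code 0110 → (6.000,5.433)–(7.000,5.153)
cell (6,7): code 1001 → (7.000,7.834)–(6.000,7.564)
cell (7,1): code 0010 → (7.000,1.234)–(7.743,2.000)
cell (7,2): code 0011 → (7.743,2.000)–(7.816,3.000)
cell (7,3): code 0011 → (7.816,3.000)–(7.268,4.000)
cell (7,4): code 0001 → (7.268,4.000)–(7.000,4.765)
cell (7,5): code 0010 → (7.000,5.153)–(7.611,6.000)
cell (7,6): code 0011 → (7.611,6.000)–(7.814,7.000)
cell (7,7): code 0001 → (7.814,7.000)–(7.000,7.834)
total: 28 segments, chained into 3 closed loop(s), length Σ = 23.844601

segments=28 loops=3 length=23.845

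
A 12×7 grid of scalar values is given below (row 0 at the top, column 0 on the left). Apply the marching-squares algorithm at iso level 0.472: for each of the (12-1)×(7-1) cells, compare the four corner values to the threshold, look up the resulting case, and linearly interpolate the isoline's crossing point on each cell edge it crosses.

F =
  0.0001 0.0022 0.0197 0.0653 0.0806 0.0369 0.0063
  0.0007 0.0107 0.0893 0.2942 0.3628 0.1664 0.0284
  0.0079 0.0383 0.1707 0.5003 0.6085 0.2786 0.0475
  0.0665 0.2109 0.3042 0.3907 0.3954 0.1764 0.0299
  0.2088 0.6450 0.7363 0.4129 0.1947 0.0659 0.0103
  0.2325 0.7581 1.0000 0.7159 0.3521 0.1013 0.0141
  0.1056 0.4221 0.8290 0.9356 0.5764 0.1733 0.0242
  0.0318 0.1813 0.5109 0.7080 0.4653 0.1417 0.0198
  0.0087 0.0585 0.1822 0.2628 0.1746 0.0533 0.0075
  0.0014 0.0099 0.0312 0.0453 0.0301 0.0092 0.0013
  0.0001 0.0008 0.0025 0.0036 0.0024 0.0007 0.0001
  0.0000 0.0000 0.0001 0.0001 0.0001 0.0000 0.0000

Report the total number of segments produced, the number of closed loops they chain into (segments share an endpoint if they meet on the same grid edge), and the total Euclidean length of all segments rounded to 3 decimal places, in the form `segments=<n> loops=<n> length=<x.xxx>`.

cell (1,2): code 0100 → (1.863,3.000)–(2.000,2.914)
cell (1,3): code 1100 → (1.444,4.000)–(1.863,3.000)
cell (1,4): code 1000 → (2.000,4.414)–(1.444,4.000)
cell (2,2): code 0010 → (2.000,2.914)–(2.258,3.000)
cell (2,3): code 0011 → (2.258,3.000)–(2.641,4.000)
cell (2,4): code 0001 → (2.641,4.000)–(2.000,4.414)
cell (3,0): code 0100 → (3.601,1.000)–(4.000,0.603)
cell (3,1): code 1100 → (3.388,2.000)–(3.601,1.000)
cell (3,2): code 1000 → (4.000,2.817)–(3.388,2.000)
cell (4,0): code 0110 → (4.000,0.603)–(5.000,0.456)
cell (4,2): code 1101 → (4.195,3.000)–(4.000,2.817)
cell (4,3): code 1000 → (5.000,3.670)–(4.195,3.000)
cell (5,0): code 0010 → (5.000,0.456)–(5.851,1.000)
cell (5,1): code 0111 → (5.851,1.000)–(6.000,1.123)
cell (5,3): code 1101 → (5.535,4.000)–(5.000,3.670)
cell (5,4): code 1000 → (6.000,4.259)–(5.535,4.000)
cell (6,1): code 0110 → (6.000,1.123)–(7.000,1.882)
cell (6,3): code 1011 → (7.000,3.972)–(6.940,4.000)
cell (6,4): code 0001 → (6.940,4.000)–(6.000,4.259)
cell (7,1): code 0010 → (7.000,1.882)–(7.118,2.000)
cell (7,2): code 0011 → (7.118,2.000)–(7.530,3.000)
cell (7,3): code 0001 → (7.530,3.000)–(7.000,3.972)
total: 22 segments, chained into 2 closed loop(s), length Σ = 15.991703

segments=22 loops=2 length=15.992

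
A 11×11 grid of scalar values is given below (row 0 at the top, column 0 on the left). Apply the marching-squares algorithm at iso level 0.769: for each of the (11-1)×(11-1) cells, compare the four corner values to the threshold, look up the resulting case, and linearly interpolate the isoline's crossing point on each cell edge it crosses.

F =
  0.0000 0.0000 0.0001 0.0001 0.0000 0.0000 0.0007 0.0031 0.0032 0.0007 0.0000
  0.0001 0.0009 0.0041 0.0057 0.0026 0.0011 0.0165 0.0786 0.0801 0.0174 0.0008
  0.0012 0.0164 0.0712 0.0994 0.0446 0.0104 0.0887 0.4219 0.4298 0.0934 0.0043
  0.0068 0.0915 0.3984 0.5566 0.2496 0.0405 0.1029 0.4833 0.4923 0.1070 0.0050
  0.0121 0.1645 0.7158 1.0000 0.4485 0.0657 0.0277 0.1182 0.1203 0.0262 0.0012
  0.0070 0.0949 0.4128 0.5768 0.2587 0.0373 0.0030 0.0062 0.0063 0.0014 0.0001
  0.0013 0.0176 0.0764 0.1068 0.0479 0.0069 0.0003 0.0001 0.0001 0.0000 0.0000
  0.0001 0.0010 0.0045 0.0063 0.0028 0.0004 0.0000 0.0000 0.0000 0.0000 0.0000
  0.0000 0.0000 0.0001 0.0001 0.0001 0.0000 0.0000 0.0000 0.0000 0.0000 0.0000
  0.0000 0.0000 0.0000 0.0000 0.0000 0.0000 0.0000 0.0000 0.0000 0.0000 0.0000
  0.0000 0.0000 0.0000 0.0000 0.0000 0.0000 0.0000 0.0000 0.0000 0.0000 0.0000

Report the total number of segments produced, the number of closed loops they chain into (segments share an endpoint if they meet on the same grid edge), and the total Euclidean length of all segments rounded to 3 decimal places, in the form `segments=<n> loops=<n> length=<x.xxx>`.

cell (3,2): code 0100 → (3.479,3.000)–(4.000,2.187)
cell (3,3): code 1000 → (4.000,3.419)–(3.479,3.000)
cell (4,2): code 0010 → (4.000,2.187)–(4.546,3.000)
cell (4,3): code 0001 → (4.546,3.000)–(4.000,3.419)
total: 4 segments, chained into 1 closed loop(s), length Σ = 3.301021

segments=4 loops=1 length=3.301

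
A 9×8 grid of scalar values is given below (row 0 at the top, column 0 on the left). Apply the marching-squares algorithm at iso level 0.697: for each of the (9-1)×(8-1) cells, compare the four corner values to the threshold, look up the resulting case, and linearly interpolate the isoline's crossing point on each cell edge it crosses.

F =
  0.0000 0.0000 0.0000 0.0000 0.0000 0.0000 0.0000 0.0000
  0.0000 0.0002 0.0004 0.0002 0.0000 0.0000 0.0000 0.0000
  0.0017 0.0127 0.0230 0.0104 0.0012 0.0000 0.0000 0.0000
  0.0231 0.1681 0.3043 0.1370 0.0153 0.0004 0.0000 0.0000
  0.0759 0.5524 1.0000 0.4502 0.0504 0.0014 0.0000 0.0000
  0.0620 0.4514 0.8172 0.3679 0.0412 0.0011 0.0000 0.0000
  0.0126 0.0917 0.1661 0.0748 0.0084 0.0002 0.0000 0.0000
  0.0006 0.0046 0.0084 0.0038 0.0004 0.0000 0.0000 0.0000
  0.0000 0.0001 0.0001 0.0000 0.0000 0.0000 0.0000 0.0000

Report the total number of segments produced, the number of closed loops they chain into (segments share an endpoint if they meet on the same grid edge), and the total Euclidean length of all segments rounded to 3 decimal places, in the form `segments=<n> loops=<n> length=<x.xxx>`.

segments=6 loops=1 length=4.308

cell (3,1): code 0100 → (3.564,2.000)–(4.000,1.323)
cell (3,2): code 1000 → (4.000,2.551)–(3.564,2.000)
cell (4,1): code 0110 → (4.000,1.323)–(5.000,1.671)
cell (4,2): code 1001 → (5.000,2.268)–(4.000,2.551)
cell (5,1): code 0010 → (5.000,1.671)–(5.185,2.000)
cell (5,2): code 0001 → (5.185,2.000)–(5.000,2.268)
total: 6 segments, chained into 1 closed loop(s), length Σ = 4.307693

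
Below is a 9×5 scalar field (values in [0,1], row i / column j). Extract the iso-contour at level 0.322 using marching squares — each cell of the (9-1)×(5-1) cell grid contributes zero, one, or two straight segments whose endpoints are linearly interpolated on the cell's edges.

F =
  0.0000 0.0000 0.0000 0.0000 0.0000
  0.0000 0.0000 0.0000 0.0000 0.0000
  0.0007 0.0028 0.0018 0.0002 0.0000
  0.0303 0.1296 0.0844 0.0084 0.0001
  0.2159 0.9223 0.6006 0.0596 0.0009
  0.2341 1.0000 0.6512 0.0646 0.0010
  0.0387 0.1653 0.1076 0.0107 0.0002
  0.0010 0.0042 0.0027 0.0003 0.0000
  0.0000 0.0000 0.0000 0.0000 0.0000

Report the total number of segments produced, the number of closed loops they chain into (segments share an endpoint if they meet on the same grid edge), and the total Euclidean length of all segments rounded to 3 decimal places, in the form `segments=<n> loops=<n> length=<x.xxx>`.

segments=8 loops=1 length=7.958

cell (3,0): code 0100 → (3.243,1.000)–(4.000,0.150)
cell (3,1): code 1100 → (3.460,2.000)–(3.243,1.000)
cell (3,2): code 1000 → (4.000,2.515)–(3.460,2.000)
cell (4,0): code 0110 → (4.000,0.150)–(5.000,0.115)
cell (4,2): code 1001 → (5.000,2.561)–(4.000,2.515)
cell (5,0): code 0010 → (5.000,0.115)–(5.812,1.000)
cell (5,1): code 0011 → (5.812,1.000)–(5.606,2.000)
cell (5,2): code 0001 → (5.606,2.000)–(5.000,2.561)
total: 8 segments, chained into 1 closed loop(s), length Σ = 7.957535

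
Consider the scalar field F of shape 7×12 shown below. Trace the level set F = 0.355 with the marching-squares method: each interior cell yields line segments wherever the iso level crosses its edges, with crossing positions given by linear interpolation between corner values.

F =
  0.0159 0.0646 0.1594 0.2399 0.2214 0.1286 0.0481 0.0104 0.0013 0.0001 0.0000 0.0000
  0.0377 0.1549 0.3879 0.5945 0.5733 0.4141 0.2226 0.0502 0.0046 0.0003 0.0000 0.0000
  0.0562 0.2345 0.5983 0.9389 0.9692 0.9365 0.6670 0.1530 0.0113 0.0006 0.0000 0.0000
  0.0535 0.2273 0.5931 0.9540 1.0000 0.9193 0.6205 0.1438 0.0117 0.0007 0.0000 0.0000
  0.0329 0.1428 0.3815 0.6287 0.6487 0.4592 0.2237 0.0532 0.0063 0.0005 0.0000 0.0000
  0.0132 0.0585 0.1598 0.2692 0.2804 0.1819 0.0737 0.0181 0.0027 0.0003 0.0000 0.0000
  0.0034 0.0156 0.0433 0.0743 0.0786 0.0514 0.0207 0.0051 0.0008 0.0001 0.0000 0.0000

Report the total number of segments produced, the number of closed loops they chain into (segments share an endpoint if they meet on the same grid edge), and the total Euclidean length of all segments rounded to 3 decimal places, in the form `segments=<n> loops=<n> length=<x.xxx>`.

segments=18 loops=1 length=15.275

cell (0,1): code 0100 → (0.856,2.000)–(1.000,1.859)
cell (0,2): code 1100 → (0.325,3.000)–(0.856,2.000)
cell (0,3): code 1100 → (0.380,4.000)–(0.325,3.000)
cell (0,4): code 1100 → (0.793,5.000)–(0.380,4.000)
cell (0,5): code 1000 → (1.000,5.309)–(0.793,5.000)
cell (1,1): code 0110 → (1.000,1.859)–(2.000,1.331)
cell (1,5): code 1101 → (1.298,6.000)–(1.000,5.309)
cell (1,6): code 1000 → (2.000,6.607)–(1.298,6.000)
cell (2,1): code 0110 → (2.000,1.331)–(3.000,1.349)
cell (2,6): code 1001 → (3.000,6.557)–(2.000,6.607)
cell (3,1): code 0110 → (3.000,1.349)–(4.000,1.889)
cell (3,5): code 1011 → (4.000,5.442)–(3.669,6.000)
cell (3,6): code 0001 → (3.669,6.000)–(3.000,6.557)
cell (4,1): code 0010 → (4.000,1.889)–(4.120,2.000)
cell (4,2): code 0011 → (4.120,2.000)–(4.761,3.000)
cell (4,3): code 0011 → (4.761,3.000)–(4.797,4.000)
cell (4,4): code 0011 → (4.797,4.000)–(4.376,5.000)
cell (4,5): code 0001 → (4.376,5.000)–(4.000,5.442)
total: 18 segments, chained into 1 closed loop(s), length Σ = 15.275401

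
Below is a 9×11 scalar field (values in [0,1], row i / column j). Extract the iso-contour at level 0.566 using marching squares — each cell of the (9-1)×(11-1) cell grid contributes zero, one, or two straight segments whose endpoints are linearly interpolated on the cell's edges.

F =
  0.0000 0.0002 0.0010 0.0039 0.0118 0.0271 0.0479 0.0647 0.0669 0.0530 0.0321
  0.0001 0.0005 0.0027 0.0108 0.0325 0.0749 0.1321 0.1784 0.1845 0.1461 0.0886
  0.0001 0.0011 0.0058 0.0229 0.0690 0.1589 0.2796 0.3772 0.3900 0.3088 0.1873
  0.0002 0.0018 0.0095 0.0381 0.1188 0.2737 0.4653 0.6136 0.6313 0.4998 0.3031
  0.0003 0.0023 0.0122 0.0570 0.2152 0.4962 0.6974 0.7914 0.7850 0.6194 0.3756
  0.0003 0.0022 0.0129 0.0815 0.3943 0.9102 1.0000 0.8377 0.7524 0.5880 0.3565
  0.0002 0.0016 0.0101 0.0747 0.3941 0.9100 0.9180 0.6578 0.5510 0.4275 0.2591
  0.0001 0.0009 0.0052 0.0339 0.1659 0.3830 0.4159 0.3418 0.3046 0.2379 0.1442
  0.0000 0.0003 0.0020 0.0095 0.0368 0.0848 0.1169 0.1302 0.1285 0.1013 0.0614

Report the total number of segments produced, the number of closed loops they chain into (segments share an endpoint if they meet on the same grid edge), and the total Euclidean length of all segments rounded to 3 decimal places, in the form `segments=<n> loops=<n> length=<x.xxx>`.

segments=18 loops=1 length=13.844

cell (2,6): code 0100 → (2.799,7.000)–(3.000,6.679)
cell (2,7): code 1100 → (2.729,8.000)–(2.799,7.000)
cell (2,8): code 1000 → (3.000,8.497)–(2.729,8.000)
cell (3,5): code 0100 → (3.434,6.000)–(4.000,5.347)
cell (3,6): code 1110 → (3.000,6.679)–(3.434,6.000)
cell (3,8): code 1101 → (3.554,9.000)–(3.000,8.497)
cell (3,9): code 1000 → (4.000,9.219)–(3.554,9.000)
cell (4,4): code 0100 → (4.169,5.000)–(5.000,4.333)
cell (4,5): code 1110 → (4.000,5.347)–(4.169,5.000)
cell (4,9): code 1001 → (5.000,9.095)–(4.000,9.219)
cell (5,4): code 0110 → (5.000,4.333)–(6.000,4.333)
cell (5,7): code 1011 → (6.000,7.860)–(5.926,8.000)
cell (5,8): code 0011 → (5.926,8.000)–(5.137,9.000)
cell (5,9): code 0001 → (5.137,9.000)–(5.000,9.095)
cell (6,4): code 0010 → (6.000,4.333)–(6.653,5.000)
cell (6,5): code 0011 → (6.653,5.000)–(6.701,6.000)
cell (6,6): code 0011 → (6.701,6.000)–(6.291,7.000)
cell (6,7): code 0001 → (6.291,7.000)–(6.000,7.860)
total: 18 segments, chained into 1 closed loop(s), length Σ = 13.843637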